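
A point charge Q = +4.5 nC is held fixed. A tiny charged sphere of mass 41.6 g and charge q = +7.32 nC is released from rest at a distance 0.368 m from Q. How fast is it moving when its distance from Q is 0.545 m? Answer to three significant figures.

3.54×10⁻³ m/s

Only the electrostatic force acts, so mechanical energy is conserved: ½mv² = U₁ − U₂ = kQq(1/r₁ − 1/r₂).
U₁ − U₂ = (8.99×10⁹ N·m²/C²)(4.50×10⁻⁹ C)(7.32×10⁻⁹ C)(1/0.368 − 1/0.545) = 2.61×10⁻⁷ J.
v = √(2·2.61×10⁻⁷/0.0416) = 3.54×10⁻³ m/s.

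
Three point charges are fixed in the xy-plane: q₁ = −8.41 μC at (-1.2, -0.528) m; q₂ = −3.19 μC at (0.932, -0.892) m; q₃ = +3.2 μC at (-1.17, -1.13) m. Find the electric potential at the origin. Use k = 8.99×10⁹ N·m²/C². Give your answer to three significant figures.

The total potential is the scalar sum of each charge's contribution, V = Σ kqᵢ/rᵢ.
Distances from the field point to each charge: r₁ = 1.31 m, r₂ = 1.29 m, r₃ = 1.63 m.
V = k[(-8.41×10⁻⁶)/(1.31) + (-3.19×10⁻⁶)/(1.29) + (3.20×10⁻⁶)/(1.63)] = -6.22×10⁴ V.

-6.22×10⁴ V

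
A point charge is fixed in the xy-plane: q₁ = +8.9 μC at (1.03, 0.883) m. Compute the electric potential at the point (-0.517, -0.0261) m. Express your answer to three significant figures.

4.46×10⁴ V

The total potential is the scalar sum of each charge's contribution, V = Σ kqᵢ/rᵢ.
Distances from the field point to each charge: r₁ = 1.79 m.
V = k[(8.90×10⁻⁶)/(1.79)] = 4.46×10⁴ V.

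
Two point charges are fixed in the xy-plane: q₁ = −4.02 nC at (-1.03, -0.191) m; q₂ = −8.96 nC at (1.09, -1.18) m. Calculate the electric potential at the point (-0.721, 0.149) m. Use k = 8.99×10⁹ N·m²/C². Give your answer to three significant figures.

The total potential is the scalar sum of each charge's contribution, V = Σ kqᵢ/rᵢ.
Distances from the field point to each charge: r₁ = 0.459 m, r₂ = 2.25 m.
V = k[(-4.02×10⁻⁹)/(0.459) + (-8.96×10⁻⁹)/(2.25)] = -115 V.

-115 V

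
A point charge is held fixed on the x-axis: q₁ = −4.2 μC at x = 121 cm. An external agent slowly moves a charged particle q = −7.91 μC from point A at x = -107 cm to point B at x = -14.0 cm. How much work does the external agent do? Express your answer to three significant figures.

For quasistatic motion the external work equals the change in potential energy: W_ext = qΔV = q(V_B − V_A).
At A: distance to the source charge is 2.28 m; V_A = kq₁/r = -1.66×10⁴ V.
At B: distance to the source charge is 1.35 m; V_B = kq₁/r = -2.80×10⁴ V.
ΔV = V_B − V_A = -1.14×10⁴ V.
W_ext = qΔV = (-7.91×10⁻⁶ C)(-1.14×10⁴ V) = 0.0902 J.

0.0902 J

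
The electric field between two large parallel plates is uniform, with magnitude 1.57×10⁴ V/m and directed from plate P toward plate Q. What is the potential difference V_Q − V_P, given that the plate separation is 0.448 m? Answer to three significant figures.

In a uniform field, potential decreases in the direction of E: ΔV = −E·d for a displacement d parallel to E.
Going from P to Q is a displacement of 0.448 m along the field, so V_Q − V_P = −Ed = -7030 V.

-7030 V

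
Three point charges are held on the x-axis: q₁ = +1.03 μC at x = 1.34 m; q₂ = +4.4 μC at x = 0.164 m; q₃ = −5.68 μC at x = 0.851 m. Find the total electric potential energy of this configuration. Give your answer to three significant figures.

The assembly work is the sum of pairwise potential energies, U = Σ_{i<j} kqᵢqⱼ/rᵢⱼ.
Pair separations: r₁₂ = 1.18 m, r₁₃ = 0.489 m, r₂₃ = 0.687 m.
U = (0.0346) + (-0.108) + (-0.327) = -0.400 J.

-0.400 J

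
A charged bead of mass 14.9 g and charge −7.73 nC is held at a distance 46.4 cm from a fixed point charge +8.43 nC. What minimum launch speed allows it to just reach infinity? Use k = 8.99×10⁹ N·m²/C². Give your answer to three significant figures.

0.0130 m/s

To just escape, total mechanical energy must reach zero at infinity: ½mv²_min + U = 0, so ½mv²_min = −U = |kQq|/r.
|U| = |kQq|/r = (8.99×10⁹ N·m²/C²)(8.43×10⁻⁹)(7.73×10⁻⁹)/(0.464) = 1.26×10⁻⁶ J.
v_min = √(2|U|/m) = √(2·1.26×10⁻⁶/0.0149) = 0.0130 m/s.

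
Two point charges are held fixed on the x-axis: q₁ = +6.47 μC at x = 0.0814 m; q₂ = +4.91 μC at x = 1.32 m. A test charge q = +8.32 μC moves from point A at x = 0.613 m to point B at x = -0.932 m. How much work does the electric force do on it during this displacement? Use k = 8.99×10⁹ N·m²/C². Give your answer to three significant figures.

The work done by the electric force is W_field = −ΔU = −q(V_B − V_A) = q(V_A − V_B).
At A: distances to the source charges are 0.532 m, 0.707 m; V_A = Σ kqᵢ/rᵢ = 1.72×10⁵ V.
At B: distances to the source charges are 1.01 m, 2.25 m; V_B = Σ kqᵢ/rᵢ = 7.70×10⁴ V.
ΔV = V_B − V_A = -9.49×10⁴ V.
W_field = −qΔV = −(8.32×10⁻⁶ C)(-9.49×10⁴ V) = 0.789 J.

0.789 J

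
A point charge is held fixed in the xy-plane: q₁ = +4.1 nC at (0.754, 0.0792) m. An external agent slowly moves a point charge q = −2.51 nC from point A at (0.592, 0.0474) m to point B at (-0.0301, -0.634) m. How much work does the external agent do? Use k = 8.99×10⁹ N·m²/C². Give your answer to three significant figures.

4.73×10⁻⁷ J

For quasistatic motion the external work equals the change in potential energy: W_ext = qΔV = q(V_B − V_A).
At A: distance to the source charge is 0.165 m; V_A = kq₁/r = 223 V.
At B: distance to the source charge is 1.06 m; V_B = kq₁/r = 34.8 V.
ΔV = V_B − V_A = -188 V.
W_ext = qΔV = (-2.51×10⁻⁹ C)(-188 V) = 4.73×10⁻⁷ J.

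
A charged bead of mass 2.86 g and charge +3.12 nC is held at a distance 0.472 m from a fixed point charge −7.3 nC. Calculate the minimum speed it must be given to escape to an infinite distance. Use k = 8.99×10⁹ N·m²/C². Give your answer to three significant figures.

0.0174 m/s

To just escape, total mechanical energy must reach zero at infinity: ½mv²_min + U = 0, so ½mv²_min = −U = |kQq|/r.
|U| = |kQq|/r = (8.99×10⁹ N·m²/C²)(7.30×10⁻⁹)(3.12×10⁻⁹)/(0.472) = 4.34×10⁻⁷ J.
v_min = √(2|U|/m) = √(2·4.34×10⁻⁷/2.86×10⁻³) = 0.0174 m/s.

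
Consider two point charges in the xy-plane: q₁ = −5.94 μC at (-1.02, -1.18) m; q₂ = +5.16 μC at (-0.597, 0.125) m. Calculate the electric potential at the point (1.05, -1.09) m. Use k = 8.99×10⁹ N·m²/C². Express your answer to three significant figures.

Electric potential is a scalar, so the contributions from each charge add algebraically: V = Σ kqᵢ/rᵢ.
Distances from the field point to each charge: r₁ = 2.07 m, r₂ = 2.05 m.
V = k[(-5.94×10⁻⁶)/(2.07) + (5.16×10⁻⁶)/(2.05)] = -3110 V.

-3110 V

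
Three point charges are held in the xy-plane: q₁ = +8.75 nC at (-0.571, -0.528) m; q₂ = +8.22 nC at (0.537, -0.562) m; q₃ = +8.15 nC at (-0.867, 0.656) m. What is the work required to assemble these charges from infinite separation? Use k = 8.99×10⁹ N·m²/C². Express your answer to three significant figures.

1.43×10⁻⁶ J

The assembly work is the sum of pairwise potential energies, U = Σ_{i<j} kqᵢqⱼ/rᵢⱼ.
Pair separations: r₁₂ = 1.11 m, r₁₃ = 1.22 m, r₂₃ = 1.86 m.
U = (5.83×10⁻⁷) + (5.25×10⁻⁷) + (3.24×10⁻⁷) = 1.43×10⁻⁶ J.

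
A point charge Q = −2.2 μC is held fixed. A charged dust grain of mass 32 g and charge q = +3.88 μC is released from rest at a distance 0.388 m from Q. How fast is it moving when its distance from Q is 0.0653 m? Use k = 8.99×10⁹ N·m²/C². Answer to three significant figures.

Only the electrostatic force acts, so mechanical energy is conserved: ½mv² = U₁ − U₂ = kQq(1/r₁ − 1/r₂).
U₁ − U₂ = (8.99×10⁹ N·m²/C²)(-2.20×10⁻⁶ C)(3.88×10⁻⁶ C)(1/0.388 − 1/0.0653) = 0.977 J.
v = √(2·0.977/0.0320) = 7.82 m/s.

7.82 m/s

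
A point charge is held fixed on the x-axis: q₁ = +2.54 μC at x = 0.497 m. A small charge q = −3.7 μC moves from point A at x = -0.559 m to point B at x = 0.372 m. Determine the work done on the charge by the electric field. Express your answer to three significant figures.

The work done by the electric force is W_field = −ΔU = −q(V_B − V_A) = q(V_A − V_B).
At A: distance to the source charge is 1.06 m; V_A = kq₁/r = 2.16×10⁴ V.
At B: distance to the source charge is 0.125 m; V_B = kq₁/r = 1.83×10⁵ V.
ΔV = V_B − V_A = 1.61×10⁵ V.
W_field = −qΔV = −(-3.70×10⁻⁶ C)(1.61×10⁵ V) = 0.596 J.

0.596 J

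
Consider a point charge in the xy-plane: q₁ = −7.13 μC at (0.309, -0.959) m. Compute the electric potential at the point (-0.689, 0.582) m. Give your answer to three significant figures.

-3.49×10⁴ V

The total potential is the scalar sum of each charge's contribution, V = Σ kqᵢ/rᵢ.
Distances from the field point to each charge: r₁ = 1.84 m.
V = k[(-7.13×10⁻⁶)/(1.84)] = -3.49×10⁴ V.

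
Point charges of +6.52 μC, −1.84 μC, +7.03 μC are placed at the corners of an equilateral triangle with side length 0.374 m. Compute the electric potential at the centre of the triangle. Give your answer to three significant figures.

Electric potential is a scalar, so the contributions from each charge add algebraically: V = Σ kqᵢ/rᵢ.
The distance from each vertex to the centroid is a/√3 = 0.216 m.
V = k[(6.52×10⁻⁶)/(0.216) + (-1.84×10⁻⁶)/(0.216) + (7.03×10⁻⁶)/(0.216)] = 4.88×10⁵ V.

4.88×10⁵ V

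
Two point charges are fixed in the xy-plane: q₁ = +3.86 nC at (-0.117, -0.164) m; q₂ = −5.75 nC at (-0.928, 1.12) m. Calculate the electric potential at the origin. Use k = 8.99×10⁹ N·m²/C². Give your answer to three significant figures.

137 V

Electric potential is a scalar, so the contributions from each charge add algebraically: V = Σ kqᵢ/rᵢ.
Distances from the field point to each charge: r₁ = 0.201 m, r₂ = 1.45 m.
V = k[(3.86×10⁻⁹)/(0.201) + (-5.75×10⁻⁹)/(1.45)] = 137 V.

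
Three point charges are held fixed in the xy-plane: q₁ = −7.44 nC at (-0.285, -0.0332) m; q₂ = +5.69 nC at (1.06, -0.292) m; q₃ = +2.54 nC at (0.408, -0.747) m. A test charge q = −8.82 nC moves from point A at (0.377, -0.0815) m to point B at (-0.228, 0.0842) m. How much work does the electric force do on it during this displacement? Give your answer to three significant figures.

The work done by the electric force is W_field = −ΔU = −q(V_B − V_A) = q(V_A − V_B).
At A: distances to the source charges are 0.664 m, 0.715 m, 0.666 m; V_A = Σ kqᵢ/rᵢ = 5.08 V.
At B: distances to the source charges are 0.131 m, 1.34 m, 1.05 m; V_B = Σ kqᵢ/rᵢ = -453 V.
ΔV = V_B − V_A = -458 V.
W_field = −qΔV = −(-8.82×10⁻⁹ C)(-458 V) = -4.04×10⁻⁶ J.

-4.04×10⁻⁶ J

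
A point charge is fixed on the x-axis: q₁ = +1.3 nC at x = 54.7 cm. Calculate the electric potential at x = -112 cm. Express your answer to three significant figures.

7.01 V

The total potential is the scalar sum of each charge's contribution, V = Σ kqᵢ/rᵢ.
V = k[(1.30×10⁻⁹)/(1.67)] = 7.01 V.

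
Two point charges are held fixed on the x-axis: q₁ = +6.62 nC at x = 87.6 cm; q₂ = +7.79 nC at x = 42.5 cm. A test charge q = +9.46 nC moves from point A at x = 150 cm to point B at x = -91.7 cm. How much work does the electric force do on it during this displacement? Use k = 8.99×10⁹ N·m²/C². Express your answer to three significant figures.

7.11×10⁻⁷ J

The work done by the electric force is W_field = −ΔU = −q(V_B − V_A) = q(V_A − V_B).
At A: distances to the source charges are 0.624 m, 1.07 m; V_A = Σ kqᵢ/rᵢ = 161 V.
At B: distances to the source charges are 1.79 m, 1.34 m; V_B = Σ kqᵢ/rᵢ = 85.4 V.
ΔV = V_B − V_A = -75.1 V.
W_field = −qΔV = −(9.46×10⁻⁹ C)(-75.1 V) = 7.11×10⁻⁷ J.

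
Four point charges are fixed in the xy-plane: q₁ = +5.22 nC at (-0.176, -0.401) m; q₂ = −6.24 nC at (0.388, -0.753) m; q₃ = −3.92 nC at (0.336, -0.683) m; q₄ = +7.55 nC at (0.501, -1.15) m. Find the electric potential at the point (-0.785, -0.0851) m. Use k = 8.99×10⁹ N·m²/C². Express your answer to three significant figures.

The total potential is the scalar sum of each charge's contribution, V = Σ kqᵢ/rᵢ.
Distances from the field point to each charge: r₁ = 0.686 m, r₂ = 1.35 m, r₃ = 1.27 m, r₄ = 1.67 m.
V = k[(5.22×10⁻⁹)/(0.686) + (-6.24×10⁻⁹)/(1.35) + (-3.92×10⁻⁹)/(1.27) + (7.55×10⁻⁹)/(1.67)] = 39.8 V.

39.8 V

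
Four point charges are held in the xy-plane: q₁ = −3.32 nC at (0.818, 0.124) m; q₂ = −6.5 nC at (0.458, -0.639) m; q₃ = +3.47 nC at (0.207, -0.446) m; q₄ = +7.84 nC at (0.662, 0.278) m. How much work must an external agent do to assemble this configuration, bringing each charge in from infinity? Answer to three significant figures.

The assembly work is the sum of pairwise potential energies, U = Σ_{i<j} kqᵢqⱼ/rᵢⱼ.
Pair separations: r₁₂ = 0.844 m, r₁₃ = 0.836 m, r₁₄ = 0.219 m, r₂₃ = 0.317 m, r₂₄ = 0.939 m, r₃₄ = 0.855 m.
Summing all 6 pair terms gives U = -1.80×10⁻⁶ J.

-1.80×10⁻⁶ J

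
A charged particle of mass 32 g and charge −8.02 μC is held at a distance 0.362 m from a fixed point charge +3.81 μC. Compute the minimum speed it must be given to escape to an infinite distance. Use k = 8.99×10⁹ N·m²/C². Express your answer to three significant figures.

6.89 m/s

To just escape, total mechanical energy must reach zero at infinity: ½mv²_min + U = 0, so ½mv²_min = −U = |kQq|/r.
|U| = |kQq|/r = (8.99×10⁹ N·m²/C²)(3.81×10⁻⁶)(8.02×10⁻⁶)/(0.362) = 0.759 J.
v_min = √(2|U|/m) = √(2·0.759/0.0320) = 6.89 m/s.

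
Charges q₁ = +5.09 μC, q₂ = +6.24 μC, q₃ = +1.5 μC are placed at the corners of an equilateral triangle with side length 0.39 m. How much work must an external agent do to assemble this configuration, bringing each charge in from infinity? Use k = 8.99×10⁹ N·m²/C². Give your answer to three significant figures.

The work to assemble the configuration equals its total potential energy, U = Σ kqᵢqⱼ/rᵢⱼ over all pairs.
All three pair separations equal the side length, 0.390 m.
U = (0.732) + (0.176) + (0.216) = 1.12 J.

1.12 J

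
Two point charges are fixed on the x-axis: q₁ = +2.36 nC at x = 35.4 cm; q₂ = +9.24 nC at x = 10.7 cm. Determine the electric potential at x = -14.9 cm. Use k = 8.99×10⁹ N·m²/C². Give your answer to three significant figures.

The total potential is the scalar sum of each charge's contribution, V = Σ kqᵢ/rᵢ.
Distances from the field point to each charge: r₁ = 0.503 m, r₂ = 0.256 m.
V = k[(2.36×10⁻⁹)/(0.503) + (9.24×10⁻⁹)/(0.256)] = 367 V.

367 V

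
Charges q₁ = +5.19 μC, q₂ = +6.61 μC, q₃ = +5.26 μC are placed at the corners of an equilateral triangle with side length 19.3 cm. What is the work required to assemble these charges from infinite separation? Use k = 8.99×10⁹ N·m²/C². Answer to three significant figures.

The assembly work is the sum of pairwise potential energies, U = Σ_{i<j} kqᵢqⱼ/rᵢⱼ.
All three pair separations equal the side length, 0.193 m.
U = (1.60) + (1.27) + (1.62) = 4.49 J.

4.49 J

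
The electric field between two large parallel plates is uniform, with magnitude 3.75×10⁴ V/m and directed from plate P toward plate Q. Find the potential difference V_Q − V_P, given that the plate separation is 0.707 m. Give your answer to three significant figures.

In a uniform field, potential decreases in the direction of E: ΔV = −E·d for a displacement d parallel to E.
Going from P to Q is a displacement of 0.707 m along the field, so V_Q − V_P = −Ed = -2.65×10⁴ V.

-2.65×10⁴ V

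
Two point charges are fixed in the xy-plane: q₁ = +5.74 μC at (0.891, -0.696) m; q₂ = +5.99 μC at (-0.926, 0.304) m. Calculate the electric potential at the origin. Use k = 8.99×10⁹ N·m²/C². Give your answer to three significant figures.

The total potential is the scalar sum of each charge's contribution, V = Σ kqᵢ/rᵢ.
Distances from the field point to each charge: r₁ = 1.13 m, r₂ = 0.975 m.
V = k[(5.74×10⁻⁶)/(1.13) + (5.99×10⁻⁶)/(0.975)] = 1.01×10⁵ V.

1.01×10⁵ V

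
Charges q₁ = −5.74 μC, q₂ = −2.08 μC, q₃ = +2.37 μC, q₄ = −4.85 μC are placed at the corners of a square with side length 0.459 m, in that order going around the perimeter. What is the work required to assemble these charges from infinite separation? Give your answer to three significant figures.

0.409 J

The work to assemble the configuration equals its total potential energy, U = Σ kqᵢqⱼ/rᵢⱼ over all pairs.
The four side pairs have separation 0.459 m and the two diagonal pairs 0.649 m.
Summing all 6 pair terms gives U = 0.409 J.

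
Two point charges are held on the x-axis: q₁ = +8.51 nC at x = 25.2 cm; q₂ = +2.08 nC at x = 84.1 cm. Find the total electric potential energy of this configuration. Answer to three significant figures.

2.70×10⁻⁷ J

The work to assemble the configuration equals its total potential energy, U = Σ kqᵢqⱼ/rᵢⱼ over all pairs.
Pair separations: r₁₂ = 0.589 m.
U = (2.70×10⁻⁷) = 2.70×10⁻⁷ J.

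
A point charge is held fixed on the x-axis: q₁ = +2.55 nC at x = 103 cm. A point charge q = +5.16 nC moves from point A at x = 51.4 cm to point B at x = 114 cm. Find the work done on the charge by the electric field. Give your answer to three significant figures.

The work done by the electric force is W_field = −ΔU = −q(V_B − V_A) = q(V_A − V_B).
At A: distance to the source charge is 0.516 m; V_A = kq₁/r = 44.4 V.
At B: distance to the source charge is 0.110 m; V_B = kq₁/r = 208 V.
ΔV = V_B − V_A = 164 V.
W_field = −qΔV = −(5.16×10⁻⁹ C)(164 V) = -8.46×10⁻⁷ J.

-8.46×10⁻⁷ J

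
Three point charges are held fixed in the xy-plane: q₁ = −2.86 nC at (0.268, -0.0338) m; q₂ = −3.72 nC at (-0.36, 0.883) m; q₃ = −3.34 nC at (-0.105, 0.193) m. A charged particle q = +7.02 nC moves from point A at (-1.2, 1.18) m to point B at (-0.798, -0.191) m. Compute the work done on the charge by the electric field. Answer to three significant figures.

The work done by the electric force is W_field = −ΔU = −q(V_B − V_A) = q(V_A − V_B).
At A: distances to the source charges are 1.90 m, 0.891 m, 1.47 m; V_A = Σ kqᵢ/rᵢ = -71.4 V.
At B: distances to the source charges are 1.08 m, 1.16 m, 0.792 m; V_B = Σ kqᵢ/rᵢ = -90.6 V.
ΔV = V_B − V_A = -19.2 V.
W_field = −qΔV = −(7.02×10⁻⁹ C)(-19.2 V) = 1.35×10⁻⁷ J.

1.35×10⁻⁷ J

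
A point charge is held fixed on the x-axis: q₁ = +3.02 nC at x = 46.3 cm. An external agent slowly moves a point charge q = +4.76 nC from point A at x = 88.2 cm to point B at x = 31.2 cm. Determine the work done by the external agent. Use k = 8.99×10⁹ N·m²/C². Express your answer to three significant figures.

5.47×10⁻⁷ J

For quasistatic motion the external work equals the change in potential energy: W_ext = qΔV = q(V_B − V_A).
At A: distance to the source charge is 0.419 m; V_A = kq₁/r = 64.8 V.
At B: distance to the source charge is 0.151 m; V_B = kq₁/r = 180 V.
ΔV = V_B − V_A = 115 V.
W_ext = qΔV = (4.76×10⁻⁹ C)(115 V) = 5.47×10⁻⁷ J.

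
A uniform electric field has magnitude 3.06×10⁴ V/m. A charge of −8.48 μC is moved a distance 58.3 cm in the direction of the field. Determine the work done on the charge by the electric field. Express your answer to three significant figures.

-0.151 J

The potential change for a displacement 58.3 cm in the direction of the field is ΔV = −Ed = -1.78×10⁴ V.
W_field = −qΔV = -0.151 J.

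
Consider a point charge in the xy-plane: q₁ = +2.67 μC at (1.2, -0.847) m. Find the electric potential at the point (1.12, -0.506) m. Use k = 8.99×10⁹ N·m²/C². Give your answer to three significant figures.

The total potential is the scalar sum of each charge's contribution, V = Σ kqᵢ/rᵢ.
Distances from the field point to each charge: r₁ = 0.350 m.
V = k[(2.67×10⁻⁶)/(0.350)] = 6.85×10⁴ V.

6.85×10⁴ V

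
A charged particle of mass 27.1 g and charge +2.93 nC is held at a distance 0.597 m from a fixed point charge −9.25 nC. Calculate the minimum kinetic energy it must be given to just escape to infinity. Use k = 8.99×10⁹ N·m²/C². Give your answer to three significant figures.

To just escape, total mechanical energy must reach zero at infinity: ½mv²_min + U = 0, so ½mv²_min = −U = |kQq|/r.
|U| = |kQq|/r = (8.99×10⁹ N·m²/C²)(9.25×10⁻⁹)(2.93×10⁻⁹)/(0.597) = 4.08×10⁻⁷ J.

4.08×10⁻⁷ J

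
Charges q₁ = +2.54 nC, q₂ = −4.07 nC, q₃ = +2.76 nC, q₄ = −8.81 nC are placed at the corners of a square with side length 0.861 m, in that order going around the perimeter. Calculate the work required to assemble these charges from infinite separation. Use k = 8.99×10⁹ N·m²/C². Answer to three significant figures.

-3.96×10⁻⁷ J

The assembly work is the sum of pairwise potential energies, U = Σ_{i<j} kqᵢqⱼ/rᵢⱼ.
The four side pairs have separation 0.861 m and the two diagonal pairs 1.22 m.
Summing all 6 pair terms gives U = -3.96×10⁻⁷ J.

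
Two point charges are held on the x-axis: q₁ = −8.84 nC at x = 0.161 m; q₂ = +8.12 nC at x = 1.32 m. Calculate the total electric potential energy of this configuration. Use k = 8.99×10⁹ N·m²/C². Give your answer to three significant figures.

The assembly work is the sum of pairwise potential energies, U = Σ_{i<j} kqᵢqⱼ/rᵢⱼ.
Pair separations: r₁₂ = 1.16 m.
U = (-5.57×10⁻⁷) = -5.57×10⁻⁷ J.

-5.57×10⁻⁷ J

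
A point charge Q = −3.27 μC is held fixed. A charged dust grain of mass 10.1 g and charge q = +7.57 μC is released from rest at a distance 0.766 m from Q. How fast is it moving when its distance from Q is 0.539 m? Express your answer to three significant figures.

Only the electrostatic force acts, so mechanical energy is conserved: ½mv² = U₁ − U₂ = kQq(1/r₁ − 1/r₂).
U₁ − U₂ = (8.99×10⁹ N·m²/C²)(-3.27×10⁻⁶ C)(7.57×10⁻⁶ C)(1/0.766 − 1/0.539) = 0.122 J.
v = √(2·0.122/0.0101) = 4.92 m/s.

4.92 m/s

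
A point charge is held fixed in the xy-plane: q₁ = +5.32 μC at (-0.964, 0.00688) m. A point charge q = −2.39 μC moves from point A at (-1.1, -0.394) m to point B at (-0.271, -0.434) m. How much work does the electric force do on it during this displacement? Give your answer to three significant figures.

-0.131 J

The work done by the electric force is W_field = −ΔU = −q(V_B − V_A) = q(V_A − V_B).
At A: distance to the source charge is 0.423 m; V_A = kq₁/r = 1.13×10⁵ V.
At B: distance to the source charge is 0.821 m; V_B = kq₁/r = 5.82×10⁴ V.
ΔV = V_B − V_A = -5.48×10⁴ V.
W_field = −qΔV = −(-2.39×10⁻⁶ C)(-5.48×10⁴ V) = -0.131 J.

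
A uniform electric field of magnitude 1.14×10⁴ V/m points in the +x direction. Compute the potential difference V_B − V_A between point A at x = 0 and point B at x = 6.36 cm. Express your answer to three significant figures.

In a uniform field, potential decreases in the direction of E: V_B − V_A = −E·Δx.
V_B − V_A = −(1.14×10⁴ V/m)(0.0636 m) = -725 V.

-725 V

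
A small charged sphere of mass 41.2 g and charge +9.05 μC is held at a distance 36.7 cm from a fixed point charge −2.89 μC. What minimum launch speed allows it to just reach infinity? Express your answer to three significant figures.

To just escape, total mechanical energy must reach zero at infinity: ½mv²_min + U = 0, so ½mv²_min = −U = |kQq|/r.
|U| = |kQq|/r = (8.99×10⁹ N·m²/C²)(2.89×10⁻⁶)(9.05×10⁻⁶)/(0.367) = 0.641 J.
v_min = √(2|U|/m) = √(2·0.641/0.0412) = 5.58 m/s.

5.58 m/s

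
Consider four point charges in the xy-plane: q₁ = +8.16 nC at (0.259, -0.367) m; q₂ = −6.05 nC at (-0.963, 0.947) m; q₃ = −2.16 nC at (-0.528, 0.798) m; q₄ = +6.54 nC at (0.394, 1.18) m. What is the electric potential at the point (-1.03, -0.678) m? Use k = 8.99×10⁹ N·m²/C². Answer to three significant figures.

34.5 V

Electric potential is a scalar, so the contributions from each charge add algebraically: V = Σ kqᵢ/rᵢ.
Distances from the field point to each charge: r₁ = 1.33 m, r₂ = 1.63 m, r₃ = 1.56 m, r₄ = 2.34 m.
V = k[(8.16×10⁻⁹)/(1.33) + (-6.05×10⁻⁹)/(1.63) + (-2.16×10⁻⁹)/(1.56) + (6.54×10⁻⁹)/(2.34)] = 34.5 V.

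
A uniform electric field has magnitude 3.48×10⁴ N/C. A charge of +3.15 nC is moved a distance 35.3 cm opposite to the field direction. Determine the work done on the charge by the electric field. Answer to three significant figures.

The potential change for a displacement 35.3 cm opposite to the field direction is ΔV = +Ed = 1.23×10⁴ V.
W_field = −qΔV = -3.87×10⁻⁵ J.

-3.87×10⁻⁵ J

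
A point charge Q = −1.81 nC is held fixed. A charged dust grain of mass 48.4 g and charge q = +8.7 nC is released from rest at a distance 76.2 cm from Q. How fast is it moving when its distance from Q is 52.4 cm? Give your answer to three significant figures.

Only the electrostatic force acts, so mechanical energy is conserved: ½mv² = U₁ − U₂ = kQq(1/r₁ − 1/r₂).
U₁ − U₂ = (8.99×10⁹ N·m²/C²)(-1.81×10⁻⁹ C)(8.70×10⁻⁹ C)(1/0.762 − 1/0.524) = 8.44×10⁻⁸ J.
v = √(2·8.44×10⁻⁸/0.0484) = 1.87×10⁻³ m/s.

1.87×10⁻³ m/s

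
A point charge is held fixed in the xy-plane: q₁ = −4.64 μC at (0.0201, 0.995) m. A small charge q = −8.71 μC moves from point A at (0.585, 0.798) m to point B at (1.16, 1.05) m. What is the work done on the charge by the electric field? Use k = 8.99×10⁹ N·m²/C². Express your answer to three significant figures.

0.289 J

The work done by the electric force is W_field = −ΔU = −q(V_B − V_A) = q(V_A − V_B).
At A: distance to the source charge is 0.598 m; V_A = kq₁/r = -6.97×10⁴ V.
At B: distance to the source charge is 1.14 m; V_B = kq₁/r = -3.66×10⁴ V.
ΔV = V_B − V_A = 3.32×10⁴ V.
W_field = −qΔV = −(-8.71×10⁻⁶ C)(3.32×10⁴ V) = 0.289 J.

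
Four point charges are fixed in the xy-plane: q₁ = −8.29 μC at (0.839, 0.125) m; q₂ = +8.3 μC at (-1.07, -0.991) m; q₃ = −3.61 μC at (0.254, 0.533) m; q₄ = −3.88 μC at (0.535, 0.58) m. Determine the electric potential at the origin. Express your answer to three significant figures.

-1.36×10⁵ V

The total potential is the scalar sum of each charge's contribution, V = Σ kqᵢ/rᵢ.
Distances from the field point to each charge: r₁ = 0.848 m, r₂ = 1.46 m, r₃ = 0.590 m, r₄ = 0.789 m.
V = k[(-8.29×10⁻⁶)/(0.848) + (8.30×10⁻⁶)/(1.46) + (-3.61×10⁻⁶)/(0.590) + (-3.88×10⁻⁶)/(0.789)] = -1.36×10⁵ V.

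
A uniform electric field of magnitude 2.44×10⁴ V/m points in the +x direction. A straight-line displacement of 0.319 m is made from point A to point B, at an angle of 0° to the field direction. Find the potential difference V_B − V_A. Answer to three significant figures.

Only the component of displacement along E changes the potential: ΔV = −E·d·cosθ.
ΔV = −(2.44×10⁴ V/m)(0.319 m)cos0° = -7780 V.

-7780 V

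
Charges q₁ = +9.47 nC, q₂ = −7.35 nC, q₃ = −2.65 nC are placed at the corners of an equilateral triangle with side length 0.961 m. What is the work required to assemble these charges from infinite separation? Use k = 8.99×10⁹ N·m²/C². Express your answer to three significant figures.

The work to assemble the configuration equals its total potential energy, U = Σ kqᵢqⱼ/rᵢⱼ over all pairs.
All three pair separations equal the side length, 0.961 m.
U = (-6.51×10⁻⁷) + (-2.35×10⁻⁷) + (1.82×10⁻⁷) = -7.04×10⁻⁷ J.

-7.04×10⁻⁷ J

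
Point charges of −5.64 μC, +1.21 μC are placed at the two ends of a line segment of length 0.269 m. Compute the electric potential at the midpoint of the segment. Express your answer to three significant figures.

Electric potential is a scalar, so the contributions from each charge add algebraically: V = Σ kqᵢ/rᵢ.
Each charge is 0.135 m from the midpoint.
V = k[(-5.64×10⁻⁶)/(0.135) + (1.21×10⁻⁶)/(0.135)] = -2.96×10⁵ V.

-2.96×10⁵ V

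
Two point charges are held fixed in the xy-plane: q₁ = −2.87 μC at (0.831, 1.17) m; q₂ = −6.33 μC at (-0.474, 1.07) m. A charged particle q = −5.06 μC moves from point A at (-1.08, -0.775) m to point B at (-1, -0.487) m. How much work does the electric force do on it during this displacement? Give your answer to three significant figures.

-0.0319 J

The work done by the electric force is W_field = −ΔU = −q(V_B − V_A) = q(V_A − V_B).
At A: distances to the source charges are 2.73 m, 1.94 m; V_A = Σ kqᵢ/rᵢ = -3.88×10⁴ V.
At B: distances to the source charges are 2.47 m, 1.64 m; V_B = Σ kqᵢ/rᵢ = -4.51×10⁴ V.
ΔV = V_B − V_A = -6310 V.
W_field = −qΔV = −(-5.06×10⁻⁶ C)(-6310 V) = -0.0319 J.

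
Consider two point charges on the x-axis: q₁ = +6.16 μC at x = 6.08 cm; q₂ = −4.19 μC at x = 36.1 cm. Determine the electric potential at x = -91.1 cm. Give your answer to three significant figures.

Electric potential is a scalar, so the contributions from each charge add algebraically: V = Σ kqᵢ/rᵢ.
Distances from the field point to each charge: r₁ = 0.972 m, r₂ = 1.27 m.
V = k[(6.16×10⁻⁶)/(0.972) + (-4.19×10⁻⁶)/(1.27)] = 2.74×10⁴ V.

2.74×10⁴ V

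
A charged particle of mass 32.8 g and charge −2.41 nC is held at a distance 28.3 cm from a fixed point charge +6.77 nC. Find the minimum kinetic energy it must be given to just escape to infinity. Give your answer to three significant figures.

To just escape, total mechanical energy must reach zero at infinity: ½mv²_min + U = 0, so ½mv²_min = −U = |kQq|/r.
|U| = |kQq|/r = (8.99×10⁹ N·m²/C²)(6.77×10⁻⁹)(2.41×10⁻⁹)/(0.283) = 5.18×10⁻⁷ J.

5.18×10⁻⁷ J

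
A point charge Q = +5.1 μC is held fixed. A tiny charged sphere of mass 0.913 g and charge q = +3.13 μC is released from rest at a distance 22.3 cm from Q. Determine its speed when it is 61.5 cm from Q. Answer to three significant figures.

Only the electrostatic force acts, so mechanical energy is conserved: ½mv² = U₁ − U₂ = kQq(1/r₁ − 1/r₂).
U₁ − U₂ = (8.99×10⁹ N·m²/C²)(5.10×10⁻⁶ C)(3.13×10⁻⁶ C)(1/0.223 − 1/0.615) = 0.410 J.
v = √(2·0.410/9.13×10⁻⁴) = 30.0 m/s.

30.0 m/s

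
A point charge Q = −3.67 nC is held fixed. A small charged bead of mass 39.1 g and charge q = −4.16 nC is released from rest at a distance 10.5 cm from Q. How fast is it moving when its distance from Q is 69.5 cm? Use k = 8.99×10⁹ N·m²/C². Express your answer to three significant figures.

7.53×10⁻³ m/s

Only the electrostatic force acts, so mechanical energy is conserved: ½mv² = U₁ − U₂ = kQq(1/r₁ − 1/r₂).
U₁ − U₂ = (8.99×10⁹ N·m²/C²)(-3.67×10⁻⁹ C)(-4.16×10⁻⁹ C)(1/0.105 − 1/0.695) = 1.11×10⁻⁶ J.
v = √(2·1.11×10⁻⁶/0.0391) = 7.53×10⁻³ m/s.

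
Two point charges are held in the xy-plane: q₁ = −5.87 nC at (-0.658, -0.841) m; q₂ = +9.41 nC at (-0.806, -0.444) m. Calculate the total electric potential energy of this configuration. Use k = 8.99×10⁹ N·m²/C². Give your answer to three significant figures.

-1.17×10⁻⁶ J

The assembly work is the sum of pairwise potential energies, U = Σ_{i<j} kqᵢqⱼ/rᵢⱼ.
Pair separations: r₁₂ = 0.424 m.
U = (-1.17×10⁻⁶) = -1.17×10⁻⁶ J.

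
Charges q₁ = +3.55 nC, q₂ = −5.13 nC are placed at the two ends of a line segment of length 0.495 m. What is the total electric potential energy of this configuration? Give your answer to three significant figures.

-3.31×10⁻⁷ J

The work to assemble the configuration equals its total potential energy, U = Σ kqᵢqⱼ/rᵢⱼ over all pairs.
The separation is r = 0.495 m.
U = (-3.31×10⁻⁷) = -3.31×10⁻⁷ J.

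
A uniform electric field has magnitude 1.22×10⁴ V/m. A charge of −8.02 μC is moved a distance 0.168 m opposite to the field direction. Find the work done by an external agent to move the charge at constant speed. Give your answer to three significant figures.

-0.0164 J

The potential change for a displacement 0.168 m opposite to the field direction is ΔV = +Ed = 2050 V.
W_ext = qΔV = -0.0164 J.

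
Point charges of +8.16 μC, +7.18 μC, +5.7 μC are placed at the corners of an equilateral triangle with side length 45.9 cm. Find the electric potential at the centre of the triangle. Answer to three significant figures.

Electric potential is a scalar, so the contributions from each charge add algebraically: V = Σ kqᵢ/rᵢ.
The distance from each vertex to the centroid is a/√3 = 0.265 m.
V = k[(8.16×10⁻⁶)/(0.265) + (7.18×10⁻⁶)/(0.265) + (5.70×10⁻⁶)/(0.265)] = 7.14×10⁵ V.

7.14×10⁵ V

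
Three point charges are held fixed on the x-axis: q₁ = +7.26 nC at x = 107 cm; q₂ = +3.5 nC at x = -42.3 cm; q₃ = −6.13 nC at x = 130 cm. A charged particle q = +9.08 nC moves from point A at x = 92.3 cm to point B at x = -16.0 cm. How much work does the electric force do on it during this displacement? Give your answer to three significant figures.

1.69×10⁻⁶ J

The work done by the electric force is W_field = −ΔU = −q(V_B − V_A) = q(V_A − V_B).
At A: distances to the source charges are 0.147 m, 1.35 m, 0.377 m; V_A = Σ kqᵢ/rᵢ = 321 V.
At B: distances to the source charges are 1.23 m, 0.263 m, 1.46 m; V_B = Σ kqᵢ/rᵢ = 135 V.
ΔV = V_B − V_A = -186 V.
W_field = −qΔV = −(9.08×10⁻⁹ C)(-186 V) = 1.69×10⁻⁶ J.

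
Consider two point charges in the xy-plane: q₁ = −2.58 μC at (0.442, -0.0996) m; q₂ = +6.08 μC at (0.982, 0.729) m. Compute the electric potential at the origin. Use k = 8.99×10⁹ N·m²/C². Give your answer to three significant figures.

-6500 V

The total potential is the scalar sum of each charge's contribution, V = Σ kqᵢ/rᵢ.
Distances from the field point to each charge: r₁ = 0.453 m, r₂ = 1.22 m.
V = k[(-2.58×10⁻⁶)/(0.453) + (6.08×10⁻⁶)/(1.22)] = -6500 V.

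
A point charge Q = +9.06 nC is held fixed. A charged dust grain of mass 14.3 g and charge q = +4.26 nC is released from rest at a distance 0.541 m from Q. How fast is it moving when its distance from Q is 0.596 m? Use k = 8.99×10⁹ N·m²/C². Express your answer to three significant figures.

2.88×10⁻³ m/s

Only the electrostatic force acts, so mechanical energy is conserved: ½mv² = U₁ − U₂ = kQq(1/r₁ − 1/r₂).
U₁ − U₂ = (8.99×10⁹ N·m²/C²)(9.06×10⁻⁹ C)(4.26×10⁻⁹ C)(1/0.541 − 1/0.596) = 5.92×10⁻⁸ J.
v = √(2·5.92×10⁻⁸/0.0143) = 2.88×10⁻³ m/s.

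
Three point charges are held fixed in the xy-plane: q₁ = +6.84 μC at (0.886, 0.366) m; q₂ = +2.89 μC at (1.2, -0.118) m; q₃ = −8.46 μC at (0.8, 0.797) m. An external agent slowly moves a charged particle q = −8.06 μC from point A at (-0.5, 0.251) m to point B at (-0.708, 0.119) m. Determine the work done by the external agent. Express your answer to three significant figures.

For quasistatic motion the external work equals the change in potential energy: W_ext = qΔV = q(V_B − V_A).
At A: distances to the source charges are 1.39 m, 1.74 m, 1.41 m; V_A = Σ kqᵢ/rᵢ = 5210 V.
At B: distances to the source charges are 1.61 m, 1.92 m, 1.65 m; V_B = Σ kqᵢ/rᵢ = 5640 V.
ΔV = V_B − V_A = 426 V.
W_ext = qΔV = (-8.06×10⁻⁶ C)(426 V) = -3.43×10⁻³ J.

-3.43×10⁻³ J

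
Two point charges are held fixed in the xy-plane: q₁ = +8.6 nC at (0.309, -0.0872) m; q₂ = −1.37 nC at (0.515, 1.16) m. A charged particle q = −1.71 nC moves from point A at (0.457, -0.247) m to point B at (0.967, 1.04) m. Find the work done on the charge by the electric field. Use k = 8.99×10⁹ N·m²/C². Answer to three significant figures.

-5.36×10⁻⁷ J

The work done by the electric force is W_field = −ΔU = −q(V_B − V_A) = q(V_A − V_B).
At A: distances to the source charges are 0.218 m, 1.41 m; V_A = Σ kqᵢ/rᵢ = 346 V.
At B: distances to the source charges are 1.31 m, 0.468 m; V_B = Σ kqᵢ/rᵢ = 32.9 V.
ΔV = V_B − V_A = -313 V.
W_field = −qΔV = −(-1.71×10⁻⁹ C)(-313 V) = -5.36×10⁻⁷ J.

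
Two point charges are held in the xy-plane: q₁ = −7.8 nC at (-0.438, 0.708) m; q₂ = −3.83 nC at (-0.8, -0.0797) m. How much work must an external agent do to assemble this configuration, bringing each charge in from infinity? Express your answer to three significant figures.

3.10×10⁻⁷ J

The assembly work is the sum of pairwise potential energies, U = Σ_{i<j} kqᵢqⱼ/rᵢⱼ.
Pair separations: r₁₂ = 0.867 m.
U = (3.10×10⁻⁷) = 3.10×10⁻⁷ J.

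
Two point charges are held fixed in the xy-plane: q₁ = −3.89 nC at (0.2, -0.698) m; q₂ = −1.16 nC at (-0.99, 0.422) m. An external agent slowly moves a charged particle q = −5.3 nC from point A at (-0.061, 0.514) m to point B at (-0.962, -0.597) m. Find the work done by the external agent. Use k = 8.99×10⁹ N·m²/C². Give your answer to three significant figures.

4.42×10⁻⁹ J

For quasistatic motion the external work equals the change in potential energy: W_ext = qΔV = q(V_B − V_A).
At A: distances to the source charges are 1.24 m, 0.934 m; V_A = Σ kqᵢ/rᵢ = -39.4 V.
At B: distances to the source charges are 1.17 m, 1.02 m; V_B = Σ kqᵢ/rᵢ = -40.2 V.
ΔV = V_B − V_A = -0.834 V.
W_ext = qΔV = (-5.30×10⁻⁹ C)(-0.834 V) = 4.42×10⁻⁹ J.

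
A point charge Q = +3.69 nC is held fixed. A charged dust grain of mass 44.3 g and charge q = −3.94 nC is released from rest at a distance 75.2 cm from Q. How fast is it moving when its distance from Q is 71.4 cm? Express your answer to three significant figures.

6.46×10⁻⁴ m/s

Only the electrostatic force acts, so mechanical energy is conserved: ½mv² = U₁ − U₂ = kQq(1/r₁ − 1/r₂).
U₁ − U₂ = (8.99×10⁹ N·m²/C²)(3.69×10⁻⁹ C)(-3.94×10⁻⁹ C)(1/0.752 − 1/0.714) = 9.25×10⁻⁹ J.
v = √(2·9.25×10⁻⁹/0.0443) = 6.46×10⁻⁴ m/s.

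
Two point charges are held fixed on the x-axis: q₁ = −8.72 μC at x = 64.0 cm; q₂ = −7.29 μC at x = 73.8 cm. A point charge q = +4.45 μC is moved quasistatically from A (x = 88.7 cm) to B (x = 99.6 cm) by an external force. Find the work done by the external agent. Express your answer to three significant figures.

1.26 J

For quasistatic motion the external work equals the change in potential energy: W_ext = qΔV = q(V_B − V_A).
At A: distances to the source charges are 0.247 m, 0.149 m; V_A = Σ kqᵢ/rᵢ = -7.57×10⁵ V.
At B: distances to the source charges are 0.356 m, 0.258 m; V_B = Σ kqᵢ/rᵢ = -4.74×10⁵ V.
ΔV = V_B − V_A = 2.83×10⁵ V.
W_ext = qΔV = (4.45×10⁻⁶ C)(2.83×10⁵ V) = 1.26 J.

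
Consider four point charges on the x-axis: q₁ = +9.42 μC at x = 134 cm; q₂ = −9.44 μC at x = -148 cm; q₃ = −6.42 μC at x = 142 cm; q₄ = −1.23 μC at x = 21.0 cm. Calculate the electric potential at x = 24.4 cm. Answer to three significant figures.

-3.46×10⁵ V

Electric potential is a scalar, so the contributions from each charge add algebraically: V = Σ kqᵢ/rᵢ.
Distances from the field point to each charge: r₁ = 1.10 m, r₂ = 1.72 m, r₃ = 1.18 m, r₄ = 0.0340 m.
V = k[(9.42×10⁻⁶)/(1.10) + (-9.44×10⁻⁶)/(1.72) + (-6.42×10⁻⁶)/(1.18) + (-1.23×10⁻⁶)/(0.0340)] = -3.46×10⁵ V.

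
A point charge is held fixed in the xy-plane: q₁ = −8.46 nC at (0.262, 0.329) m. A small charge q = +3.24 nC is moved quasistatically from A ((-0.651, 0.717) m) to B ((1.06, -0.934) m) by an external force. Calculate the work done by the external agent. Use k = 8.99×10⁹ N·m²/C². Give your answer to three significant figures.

For quasistatic motion the external work equals the change in potential energy: W_ext = qΔV = q(V_B − V_A).
At A: distance to the source charge is 0.992 m; V_A = kq₁/r = -76.7 V.
At B: distance to the source charge is 1.49 m; V_B = kq₁/r = -50.9 V.
ΔV = V_B − V_A = 25.8 V.
W_ext = qΔV = (3.24×10⁻⁹ C)(25.8 V) = 8.35×10⁻⁸ J.

8.35×10⁻⁸ J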